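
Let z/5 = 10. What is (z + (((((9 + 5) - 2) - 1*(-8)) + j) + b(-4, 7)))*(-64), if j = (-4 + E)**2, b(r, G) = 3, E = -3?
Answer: -7808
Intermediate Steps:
z = 50 (z = 5*10 = 50)
j = 49 (j = (-4 - 3)**2 = (-7)**2 = 49)
(z + (((((9 + 5) - 2) - 1*(-8)) + j) + b(-4, 7)))*(-64) = (50 + (((((9 + 5) - 2) - 1*(-8)) + 49) + 3))*(-64) = (50 + ((((14 - 2) + 8) + 49) + 3))*(-64) = (50 + (((12 + 8) + 49) + 3))*(-64) = (50 + ((20 + 49) + 3))*(-64) = (50 + (69 + 3))*(-64) = (50 + 72)*(-64) = 122*(-64) = -7808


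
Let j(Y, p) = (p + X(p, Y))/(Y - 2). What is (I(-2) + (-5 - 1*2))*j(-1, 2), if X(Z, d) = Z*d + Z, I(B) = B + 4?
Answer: 10/3 ≈ 3.3333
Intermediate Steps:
I(B) = 4 + B
X(Z, d) = Z + Z*d
j(Y, p) = (p + p*(1 + Y))/(-2 + Y) (j(Y, p) = (p + p*(1 + Y))/(Y - 2) = (p + p*(1 + Y))/(-2 + Y))
(I(-2) + (-5 - 1*2))*j(-1, 2) = ((4 - 2) + (-5 - 1*2))*(2*(2 - 1)/(-2 - 1)) = (2 + (-5 - 2))*(2*1/(-3)) = (2 - 7)*(2*(-1/3)*1) = -5*(-2/3) = 10/3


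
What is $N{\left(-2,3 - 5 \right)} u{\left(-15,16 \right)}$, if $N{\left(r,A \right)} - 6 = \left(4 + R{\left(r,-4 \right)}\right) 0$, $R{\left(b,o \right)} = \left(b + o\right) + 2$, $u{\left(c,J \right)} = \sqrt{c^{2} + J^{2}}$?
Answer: $6 \sqrt{481} \approx 131.59$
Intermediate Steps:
$u{\left(c,J \right)} = \sqrt{J^{2} + c^{2}}$
$R{\left(b,o \right)} = 2 + b + o$
$N{\left(r,A \right)} = 6$ ($N{\left(r,A \right)} = 6 + \left(4 + \left(2 + r - 4\right)\right) 0 = 6 + \left(4 + \left(-2 + r\right)\right) 0 = 6 + \left(2 + r\right) 0 = 6 + 0 = 6$)
$N{\left(-2,3 - 5 \right)} u{\left(-15,16 \right)} = 6 \sqrt{16^{2} + \left(-15\right)^{2}} = 6 \sqrt{256 + 225} = 6 \sqrt{481}$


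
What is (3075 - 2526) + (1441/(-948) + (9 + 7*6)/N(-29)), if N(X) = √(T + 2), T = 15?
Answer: 519011/948 + 3*√17 ≈ 559.85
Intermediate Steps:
N(X) = √17 (N(X) = √(15 + 2) = √17)
(3075 - 2526) + (1441/(-948) + (9 + 7*6)/N(-29)) = (3075 - 2526) + (1441/(-948) + (9 + 7*6)/(√17)) = 549 + (1441*(-1/948) + (9 + 42)*(√17/17)) = 549 + (-1441/948 + 51*(√17/17)) = 549 + (-1441/948 + 3*√17) = 519011/948 + 3*√17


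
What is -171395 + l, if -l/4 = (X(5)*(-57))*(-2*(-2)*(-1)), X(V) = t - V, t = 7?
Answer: -173219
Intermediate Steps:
X(V) = 7 - V
l = -1824 (l = -4*(7 - 1*5)*(-57)*-2*(-2)*(-1) = -4*(7 - 5)*(-57)*4*(-1) = -4*2*(-57)*(-4) = -(-456)*(-4) = -4*456 = -1824)
-171395 + l = -171395 - 1824 = -173219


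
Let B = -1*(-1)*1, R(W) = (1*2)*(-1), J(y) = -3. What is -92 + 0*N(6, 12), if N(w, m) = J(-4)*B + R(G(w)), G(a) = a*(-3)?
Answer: -92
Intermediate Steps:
G(a) = -3*a
R(W) = -2 (R(W) = 2*(-1) = -2)
B = 1 (B = 1*1 = 1)
N(w, m) = -5 (N(w, m) = -3*1 - 2 = -3 - 2 = -5)
-92 + 0*N(6, 12) = -92 + 0*(-5) = -92 + 0 = -92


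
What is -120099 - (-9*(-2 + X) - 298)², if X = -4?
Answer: -179635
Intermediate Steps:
-120099 - (-9*(-2 + X) - 298)² = -120099 - (-9*(-2 - 4) - 298)² = -120099 - (-9*(-6) - 298)² = -120099 - (54 - 298)² = -120099 - 1*(-244)² = -120099 - 1*59536 = -120099 - 59536 = -179635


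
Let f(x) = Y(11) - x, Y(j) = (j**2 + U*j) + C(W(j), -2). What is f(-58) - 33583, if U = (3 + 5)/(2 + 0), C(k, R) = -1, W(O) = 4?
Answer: -33361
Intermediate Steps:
U = 4 (U = 8/2 = 8*(1/2) = 4)
Y(j) = -1 + j**2 + 4*j (Y(j) = (j**2 + 4*j) - 1 = -1 + j**2 + 4*j)
f(x) = 164 - x (f(x) = (-1 + 11**2 + 4*11) - x = (-1 + 121 + 44) - x = 164 - x)
f(-58) - 33583 = (164 - 1*(-58)) - 33583 = (164 + 58) - 33583 = 222 - 33583 = -33361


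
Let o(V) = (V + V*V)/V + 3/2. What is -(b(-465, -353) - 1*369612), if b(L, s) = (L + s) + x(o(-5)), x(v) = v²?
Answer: 1481695/4 ≈ 3.7042e+5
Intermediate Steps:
o(V) = 3/2 + (V + V²)/V (o(V) = (V + V²)/V + 3*(½) = (V + V²)/V + 3/2 = 3/2 + (V + V²)/V)
b(L, s) = 25/4 + L + s (b(L, s) = (L + s) + (5/2 - 5)² = (L + s) + (-5/2)² = (L + s) + 25/4 = 25/4 + L + s)
-(b(-465, -353) - 1*369612) = -((25/4 - 465 - 353) - 1*369612) = -(-3247/4 - 369612) = -1*(-1481695/4) = 1481695/4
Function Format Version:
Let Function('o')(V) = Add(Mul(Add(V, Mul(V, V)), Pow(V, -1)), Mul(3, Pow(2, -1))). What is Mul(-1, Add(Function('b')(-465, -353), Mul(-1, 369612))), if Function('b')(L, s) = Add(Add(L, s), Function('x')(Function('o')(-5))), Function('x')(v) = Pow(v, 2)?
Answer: Rational(1481695, 4) ≈ 3.7042e+5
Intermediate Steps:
Function('o')(V) = Add(Rational(3, 2), Mul(Pow(V, -1), Add(V, Pow(V, 2)))) (Function('o')(V) = Add(Mul(Add(V, Pow(V, 2)), Pow(V, -1)), Mul(3, Rational(1, 2))) = Add(Mul(Pow(V, -1), Add(V, Pow(V, 2))), Rational(3, 2)) = Add(Rational(3, 2), Mul(Pow(V, -1), Add(V, Pow(V, 2)))))
Function('b')(L, s) = Add(Rational(25, 4), L, s) (Function('b')(L, s) = Add(Add(L, s), Pow(Add(Rational(5, 2), -5), 2)) = Add(Add(L, s), Pow(Rational(-5, 2), 2)) = Add(Add(L, s), Rational(25, 4)) = Add(Rational(25, 4), L, s))
Mul(-1, Add(Function('b')(-465, -353), Mul(-1, 369612))) = Mul(-1, Add(Add(Rational(25, 4), -465, -353), Mul(-1, 369612))) = Mul(-1, Add(Rational(-3247, 4), -369612)) = Mul(-1, Rational(-1481695, 4)) = Rational(1481695, 4)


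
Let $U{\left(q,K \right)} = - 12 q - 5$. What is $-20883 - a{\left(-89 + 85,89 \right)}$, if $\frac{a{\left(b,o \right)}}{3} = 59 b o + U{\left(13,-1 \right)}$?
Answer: $42612$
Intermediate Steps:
$U{\left(q,K \right)} = -5 - 12 q$
$a{\left(b,o \right)} = -483 + 177 b o$ ($a{\left(b,o \right)} = 3 \left(59 b o - 161\right) = 3 \left(-161 + 59 b o\right) = -483 + 177 b o$)
$-20883 - a{\left(-89 + 85,89 \right)} = -20883 - \left(-483 + 177 \left(-89 + 85\right) 89\right) = -20883 - \left(-483 + 177 \left(-4\right) 89\right) = -20883 - \left(-483 - 63012\right) = -20883 - -63495 = -20883 + 63495 = 42612$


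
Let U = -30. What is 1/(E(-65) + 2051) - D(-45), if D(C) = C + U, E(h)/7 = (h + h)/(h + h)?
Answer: 154351/2058 ≈ 75.000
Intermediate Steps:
E(h) = 7 (E(h) = 7*((h + h)/(h + h)) = 7*((2*h)/((2*h))) = 7*((2*h)*(1/(2*h))) = 7*1 = 7)
D(C) = -30 + C (D(C) = C - 30 = -30 + C)
1/(E(-65) + 2051) - D(-45) = 1/(7 + 2051) - (-30 - 45) = 1/2058 - 1*(-75) = 1/2058 + 75 = 154351/2058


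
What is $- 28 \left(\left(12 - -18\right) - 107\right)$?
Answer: $2156$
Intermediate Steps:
$- 28 \left(\left(12 - -18\right) - 107\right) = - 28 \left(\left(12 + 18\right) - 107\right) = - 28 \left(30 - 107\right) = \left(-28\right) \left(-77\right) = 2156$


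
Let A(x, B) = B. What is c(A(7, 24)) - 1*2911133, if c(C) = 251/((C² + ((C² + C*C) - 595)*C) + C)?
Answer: -40662705493/13968 ≈ -2.9111e+6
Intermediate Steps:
c(C) = 251/(C + C² + C*(-595 + 2*C²)) (c(C) = 251/((C² + ((C² + C²) - 595)*C) + C) = 251/((C² + (2*C² - 595)*C) + C) = 251/((C² + (-595 + 2*C²)*C) + C) = 251/((C² + C*(-595 + 2*C²)) + C) = 251/(C + C² + C*(-595 + 2*C²)))
c(A(7, 24)) - 1*2911133 = 251/(24*(-594 + 24 + 2*24²)) - 1*2911133 = 251*(1/24)/(-594 + 24 + 2*576) - 2911133 = 251*(1/24)/(-594 + 24 + 1152) - 2911133 = 251*(1/24)/582 - 2911133 = 251*(1/24)*(1/582) - 2911133 = 251/13968 - 2911133 = -40662705493/13968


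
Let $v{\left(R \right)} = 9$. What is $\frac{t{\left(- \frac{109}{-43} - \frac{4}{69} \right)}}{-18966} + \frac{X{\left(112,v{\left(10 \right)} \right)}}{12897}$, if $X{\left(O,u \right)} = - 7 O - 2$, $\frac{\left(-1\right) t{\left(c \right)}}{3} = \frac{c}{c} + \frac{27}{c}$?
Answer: $- \frac{5898318547}{99866582511} \approx -0.059062$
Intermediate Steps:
$t{\left(c \right)} = -3 - \frac{81}{c}$ ($t{\left(c \right)} = - 3 \left(\frac{c}{c} + \frac{27}{c}\right) = - 3 \left(1 + \frac{27}{c}\right) = -3 - \frac{81}{c}$)
$X{\left(O,u \right)} = -2 - 7 O$
$\frac{t{\left(- \frac{109}{-43} - \frac{4}{69} \right)}}{-18966} + \frac{X{\left(112,v{\left(10 \right)} \right)}}{12897} = \frac{-3 - \frac{81}{- \frac{109}{-43} - \frac{4}{69}}}{-18966} + \frac{-2 - 784}{12897} = \left(-3 - \frac{81}{\left(-109\right) \left(- \frac{1}{43}\right) - \frac{4}{69}}\right) \left(- \frac{1}{18966}\right) + \left(-2 - 784\right) \frac{1}{12897} = \left(-3 - \frac{81}{\frac{109}{43} - \frac{4}{69}}\right) \left(- \frac{1}{18966}\right) - \frac{262}{4299} = \left(-3 - \frac{81}{\frac{7349}{2967}}\right) \left(- \frac{1}{18966}\right) - \frac{262}{4299} = \left(-3 - \frac{240327}{7349}\right) \left(- \frac{1}{18966}\right) - \frac{262}{4299} = \left(- \frac{262374}{7349}\right) \left(- \frac{1}{18966}\right) - \frac{262}{4299} = \frac{43729}{23230189} - \frac{262}{4299} = - \frac{5898318547}{99866582511}$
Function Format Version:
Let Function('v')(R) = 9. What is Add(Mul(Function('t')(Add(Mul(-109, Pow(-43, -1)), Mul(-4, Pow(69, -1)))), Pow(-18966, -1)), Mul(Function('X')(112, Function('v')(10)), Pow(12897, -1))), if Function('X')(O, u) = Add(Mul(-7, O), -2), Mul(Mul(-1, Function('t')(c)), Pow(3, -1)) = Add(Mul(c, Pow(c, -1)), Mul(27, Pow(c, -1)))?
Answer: Rational(-5898318547, 99866582511) ≈ -0.059062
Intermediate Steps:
Function('t')(c) = Add(-3, Mul(-81, Pow(c, -1))) (Function('t')(c) = Mul(-3, Add(Mul(c, Pow(c, -1)), Mul(27, Pow(c, -1)))) = Mul(-3, Add(1, Mul(27, Pow(c, -1)))) = Add(-3, Mul(-81, Pow(c, -1))))
Function('X')(O, u) = Add(-2, Mul(-7, O))
Add(Mul(Function('t')(Add(Mul(-109, Pow(-43, -1)), Mul(-4, Pow(69, -1)))), Pow(-18966, -1)), Mul(Function('X')(112, Function('v')(10)), Pow(12897, -1))) = Add(Mul(Add(-3, Mul(-81, Pow(Add(Mul(-109, Pow(-43, -1)), Mul(-4, Pow(69, -1))), -1))), Pow(-18966, -1)), Mul(Add(-2, Mul(-7, 112)), Pow(12897, -1))) = Add(Mul(Add(-3, Mul(-81, Pow(Add(Mul(-109, Rational(-1, 43)), Mul(-4, Rational(1, 69))), -1))), Rational(-1, 18966)), Mul(Add(-2, -784), Rational(1, 12897))) = Add(Mul(Add(-3, Mul(-81, Pow(Add(Rational(109, 43), Rational(-4, 69)), -1))), Rational(-1, 18966)), Mul(-786, Rational(1, 12897))) = Add(Mul(Add(-3, Mul(-81, Pow(Rational(7349, 2967), -1))), Rational(-1, 18966)), Rational(-262, 4299)) = Add(Mul(Add(-3, Mul(-81, Rational(2967, 7349))), Rational(-1, 18966)), Rational(-262, 4299)) = Add(Mul(Add(-3, Rational(-240327, 7349)), Rational(-1, 18966)), Rational(-262, 4299)) = Add(Mul(Rational(-262374, 7349), Rational(-1, 18966)), Rational(-262, 4299)) = Add(Rational(43729, 23230189), Rational(-262, 4299)) = Rational(-5898318547, 99866582511)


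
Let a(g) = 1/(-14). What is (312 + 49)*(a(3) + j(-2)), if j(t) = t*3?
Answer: -30685/14 ≈ -2191.8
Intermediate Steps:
j(t) = 3*t
a(g) = -1/14
(312 + 49)*(a(3) + j(-2)) = (312 + 49)*(-1/14 + 3*(-2)) = 361*(-1/14 - 6) = 361*(-85/14) = -30685/14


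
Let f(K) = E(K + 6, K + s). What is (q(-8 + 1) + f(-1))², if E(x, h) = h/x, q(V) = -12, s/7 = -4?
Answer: 7921/25 ≈ 316.84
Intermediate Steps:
s = -28 (s = 7*(-4) = -28)
f(K) = (-28 + K)/(6 + K) (f(K) = (K - 28)/(K + 6) = (-28 + K)/(6 + K))
(q(-8 + 1) + f(-1))² = (-12 + (-28 - 1)/(6 - 1))² = (-12 - 29/5)² = (-89/5)² = 7921/25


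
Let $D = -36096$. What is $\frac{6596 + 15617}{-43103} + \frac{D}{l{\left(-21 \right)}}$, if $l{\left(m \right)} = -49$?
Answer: $\frac{1554757451}{2112047} \approx 736.14$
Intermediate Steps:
$\frac{6596 + 15617}{-43103} + \frac{D}{l{\left(-21 \right)}} = \frac{6596 + 15617}{-43103} - \frac{36096}{-49} = 22213 \left(- \frac{1}{43103}\right) - - \frac{36096}{49} = - \frac{22213}{43103} + \frac{36096}{49} = \frac{1554757451}{2112047}$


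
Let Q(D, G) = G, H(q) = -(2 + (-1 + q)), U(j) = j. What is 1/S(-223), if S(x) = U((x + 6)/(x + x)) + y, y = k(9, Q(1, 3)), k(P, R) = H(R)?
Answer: -446/1567 ≈ -0.28462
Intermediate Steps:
H(q) = -1 - q (H(q) = -(1 + q) = -1 - q)
k(P, R) = -1 - R
y = -4 (y = -1 - 1*3 = -1 - 3 = -4)
S(x) = -4 + (6 + x)/(2*x) (S(x) = (x + 6)/(x + x) - 4 = (6 + x)/((2*x)) - 4 = (6 + x)*(1/(2*x)) - 4 = (6 + x)/(2*x) - 4 = -4 + (6 + x)/(2*x))
1/S(-223) = 1/(-7/2 + 3/(-223)) = 1/(-7/2 + 3*(-1/223)) = 1/(-7/2 - 3/223) = 1/(-1567/446) = -446/1567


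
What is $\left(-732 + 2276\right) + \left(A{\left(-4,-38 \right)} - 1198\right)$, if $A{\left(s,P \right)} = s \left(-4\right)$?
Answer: $362$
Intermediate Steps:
$A{\left(s,P \right)} = - 4 s$
$\left(-732 + 2276\right) + \left(A{\left(-4,-38 \right)} - 1198\right) = \left(-732 + 2276\right) - 1182 = 1544 + \left(16 - 1198\right) = 1544 - 1182 = 362$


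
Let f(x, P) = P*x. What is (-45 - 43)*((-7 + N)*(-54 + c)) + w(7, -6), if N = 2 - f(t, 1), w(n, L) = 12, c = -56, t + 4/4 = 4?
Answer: -77428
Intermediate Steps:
t = 3 (t = -1 + 4 = 3)
N = -1 (N = 2 - 3 = -1)
(-45 - 43)*((-7 + N)*(-54 + c)) + w(7, -6) = (-45 - 43)*((-7 - 1)*(-54 - 56)) + 12 = -(-704)*(-110) + 12 = -88*880 + 12 = -77440 + 12 = -77428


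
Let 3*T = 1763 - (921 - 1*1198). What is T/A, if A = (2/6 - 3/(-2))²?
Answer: 24480/121 ≈ 202.31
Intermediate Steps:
T = 680 (T = (1763 - (921 - 1*1198))/3 = (1763 - (921 - 1198))/3 = (1763 - 1*(-277))/3 = (1763 + 277)/3 = (⅓)*2040 = 680)
A = 121/36 (A = (2*(⅙) - 3*(-½))² = (⅓ + 3/2)² = (11/6)² = 121/36 ≈ 3.3611)
T/A = 680/(121/36) = (36/121)*680 = 24480/121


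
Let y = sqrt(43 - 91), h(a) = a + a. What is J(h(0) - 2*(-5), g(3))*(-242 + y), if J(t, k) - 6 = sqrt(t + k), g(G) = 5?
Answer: -2*(6 + sqrt(15))*(121 - 2*I*sqrt(3)) ≈ -2389.3 + 68.402*I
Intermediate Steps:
h(a) = 2*a
J(t, k) = 6 + sqrt(k + t) (J(t, k) = 6 + sqrt(t + k) = 6 + sqrt(k + t))
y = 4*I*sqrt(3) (y = sqrt(-48) = 4*I*sqrt(3) ≈ 6.9282*I)
J(h(0) - 2*(-5), g(3))*(-242 + y) = (6 + sqrt(5 + (2*0 - 2*(-5))))*(-242 + 4*I*sqrt(3)) = (6 + sqrt(5 + (0 + 10)))*(-242 + 4*I*sqrt(3)) = (6 + sqrt(5 + 10))*(-242 + 4*I*sqrt(3)) = (6 + sqrt(15))*(-242 + 4*I*sqrt(3)) = (-242 + 4*I*sqrt(3))*(6 + sqrt(15))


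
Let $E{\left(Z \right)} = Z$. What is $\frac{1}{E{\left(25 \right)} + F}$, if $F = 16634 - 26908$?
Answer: $- \frac{1}{10249} \approx -9.757 \cdot 10^{-5}$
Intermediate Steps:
$F = -10274$ ($F = 16634 - 26908 = -10274$)
$\frac{1}{E{\left(25 \right)} + F} = \frac{1}{25 - 10274} = \frac{1}{-10249} = - \frac{1}{10249}$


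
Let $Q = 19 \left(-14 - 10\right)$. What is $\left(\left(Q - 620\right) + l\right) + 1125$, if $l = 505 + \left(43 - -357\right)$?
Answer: $954$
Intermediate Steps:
$Q = -456$ ($Q = 19 \left(-24\right) = -456$)
$l = 905$ ($l = 505 + \left(43 + 357\right) = 505 + 400 = 905$)
$\left(\left(Q - 620\right) + l\right) + 1125 = \left(\left(-456 - 620\right) + 905\right) + 1125 = \left(-1076 + 905\right) + 1125 = -171 + 1125 = 954$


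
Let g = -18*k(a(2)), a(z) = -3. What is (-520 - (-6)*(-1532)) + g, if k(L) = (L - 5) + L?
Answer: -9514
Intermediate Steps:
k(L) = -5 + 2*L (k(L) = (-5 + L) + L = -5 + 2*L)
g = 198 (g = -18*(-5 + 2*(-3)) = -18*(-5 - 6) = -18*(-11) = 198)
(-520 - (-6)*(-1532)) + g = (-520 - (-6)*(-1532)) + 198 = (-520 - 1*9192) + 198 = (-520 - 9192) + 198 = -9712 + 198 = -9514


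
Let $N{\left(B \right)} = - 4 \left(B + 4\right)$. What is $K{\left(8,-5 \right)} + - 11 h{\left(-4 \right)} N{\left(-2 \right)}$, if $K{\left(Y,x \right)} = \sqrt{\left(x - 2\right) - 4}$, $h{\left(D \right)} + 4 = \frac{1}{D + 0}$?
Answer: $-374 + i \sqrt{11} \approx -374.0 + 3.3166 i$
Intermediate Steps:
$N{\left(B \right)} = -16 - 4 B$ ($N{\left(B \right)} = - 4 \left(4 + B\right) = -16 - 4 B$)
$h{\left(D \right)} = -4 + \frac{1}{D}$ ($h{\left(D \right)} = -4 + \frac{1}{D + 0} = -4 + \frac{1}{D}$)
$K{\left(Y,x \right)} = \sqrt{-6 + x}$ ($K{\left(Y,x \right)} = \sqrt{\left(-2 + x\right) - 4} = \sqrt{-6 + x}$)
$K{\left(8,-5 \right)} + - 11 h{\left(-4 \right)} N{\left(-2 \right)} = \sqrt{-6 - 5} + - 11 \left(-4 + \frac{1}{-4}\right) \left(-16 - -8\right) = \sqrt{-11} + - 11 \left(-4 - \frac{1}{4}\right) \left(-16 + 8\right) = i \sqrt{11} + \left(-11\right) \left(- \frac{17}{4}\right) \left(-8\right) = i \sqrt{11} + \frac{187}{4} \left(-8\right) = i \sqrt{11} - 374 = -374 + i \sqrt{11}$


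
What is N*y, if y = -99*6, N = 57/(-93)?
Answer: 11286/31 ≈ 364.06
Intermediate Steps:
N = -19/31 (N = 57*(-1/93) = -19/31 ≈ -0.61290)
y = -594
N*y = -19/31*(-594) = 11286/31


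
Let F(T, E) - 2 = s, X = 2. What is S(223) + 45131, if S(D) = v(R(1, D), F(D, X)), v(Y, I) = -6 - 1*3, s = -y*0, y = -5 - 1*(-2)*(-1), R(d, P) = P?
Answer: 45122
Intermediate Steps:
y = -7 (y = -5 + 2*(-1) = -5 - 2 = -7)
s = 0 (s = -1*(-7)*0 = 7*0 = 0)
F(T, E) = 2 (F(T, E) = 2 + 0 = 2)
v(Y, I) = -9 (v(Y, I) = -6 - 3 = -9)
S(D) = -9
S(223) + 45131 = -9 + 45131 = 45122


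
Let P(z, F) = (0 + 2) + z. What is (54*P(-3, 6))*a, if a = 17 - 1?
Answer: -864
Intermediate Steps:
P(z, F) = 2 + z
a = 16
(54*P(-3, 6))*a = (54*(2 - 3))*16 = (54*(-1))*16 = -54*16 = -864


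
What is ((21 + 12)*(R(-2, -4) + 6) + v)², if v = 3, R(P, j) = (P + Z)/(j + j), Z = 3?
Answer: 2480625/64 ≈ 38760.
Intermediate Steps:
R(P, j) = (3 + P)/(2*j) (R(P, j) = (P + 3)/(j + j) = (3 + P)/((2*j)) = (3 + P)*(1/(2*j)) = (3 + P)/(2*j))
((21 + 12)*(R(-2, -4) + 6) + v)² = ((21 + 12)*((½)*(3 - 2)/(-4) + 6) + 3)² = (33*((½)*(-¼)*1 + 6) + 3)² = (33*(-⅛ + 6) + 3)² = (33*(47/8) + 3)² = (1551/8 + 3)² = (1575/8)² = 2480625/64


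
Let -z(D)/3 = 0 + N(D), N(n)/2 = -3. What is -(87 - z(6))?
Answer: -69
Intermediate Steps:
N(n) = -6 (N(n) = 2*(-3) = -6)
z(D) = 18 (z(D) = -3*(0 - 6) = -3*(-6) = 18)
-(87 - z(6)) = -(87 - 1*18) = -(87 - 18) = -1*69 = -69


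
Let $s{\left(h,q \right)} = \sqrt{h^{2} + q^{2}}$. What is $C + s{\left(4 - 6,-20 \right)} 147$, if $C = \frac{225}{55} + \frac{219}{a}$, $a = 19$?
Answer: $\frac{3264}{209} + 294 \sqrt{101} \approx 2970.3$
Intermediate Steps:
$C = \frac{3264}{209}$ ($C = \frac{225}{55} + \frac{219}{19} = 225 \cdot \frac{1}{55} + 219 \cdot \frac{1}{19} = \frac{45}{11} + \frac{219}{19} = \frac{3264}{209} \approx 15.617$)
$C + s{\left(4 - 6,-20 \right)} 147 = \frac{3264}{209} + \sqrt{\left(4 - 6\right)^{2} + \left(-20\right)^{2}} \cdot 147 = \frac{3264}{209} + \sqrt{\left(4 - 6\right)^{2} + 400} \cdot 147 = \frac{3264}{209} + \sqrt{\left(-2\right)^{2} + 400} \cdot 147 = \frac{3264}{209} + \sqrt{4 + 400} \cdot 147 = \frac{3264}{209} + \sqrt{404} \cdot 147 = \frac{3264}{209} + 2 \sqrt{101} \cdot 147 = \frac{3264}{209} + 294 \sqrt{101}$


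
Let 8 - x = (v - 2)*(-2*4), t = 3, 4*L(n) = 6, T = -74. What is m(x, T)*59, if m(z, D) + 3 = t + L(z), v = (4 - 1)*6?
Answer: 177/2 ≈ 88.500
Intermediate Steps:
L(n) = 3/2 (L(n) = (1/4)*6 = 3/2)
v = 18 (v = 3*6 = 18)
x = 136 (x = 8 - (18 - 2)*(-2*4) = 8 - 16*(-8) = 8 - 1*(-128) = 8 + 128 = 136)
m(z, D) = 3/2 (m(z, D) = -3 + (3 + 3/2) = -3 + 9/2 = 3/2)
m(x, T)*59 = (3/2)*59 = 177/2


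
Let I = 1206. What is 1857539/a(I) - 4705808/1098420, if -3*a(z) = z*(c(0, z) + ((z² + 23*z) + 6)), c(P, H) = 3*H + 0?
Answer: -234398013677629/54673013011860 ≈ -4.2873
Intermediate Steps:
c(P, H) = 3*H
a(z) = -z*(6 + z² + 26*z)/3 (a(z) = -z*(3*z + ((z² + 23*z) + 6))/3 = -z*(3*z + (6 + z² + 23*z))/3 = -z*(6 + z² + 26*z)/3)
1857539/a(I) - 4705808/1098420 = 1857539/((-⅓*1206*(6 + 1206² + 26*1206))) - 4705808/1098420 = 1857539/((-⅓*1206*(6 + 1454436 + 31356))) - 4705808*1/1098420 = 1857539/((-⅓*1206*1485798)) - 1176452/274605 = 1857539/(-597290796) - 1176452/274605 = 1857539*(-1/597290796) - 1176452/274605 = -1857539/597290796 - 1176452/274605 = -234398013677629/54673013011860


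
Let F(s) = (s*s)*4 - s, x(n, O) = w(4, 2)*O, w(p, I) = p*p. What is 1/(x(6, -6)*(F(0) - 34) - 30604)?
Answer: -1/27340 ≈ -3.6576e-5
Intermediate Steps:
w(p, I) = p²
x(n, O) = 16*O (x(n, O) = 4²*O = 16*O)
F(s) = -s + 4*s² (F(s) = s²*4 - s = 4*s² - s = -s + 4*s²)
1/(x(6, -6)*(F(0) - 34) - 30604) = 1/((16*(-6))*(0*(-1 + 4*0) - 34) - 30604) = 1/(-96*(0*(-1 + 0) - 34) - 30604) = 1/(-96*(0*(-1) - 34) - 30604) = 1/(-96*(0 - 34) - 30604) = 1/(-96*(-34) - 30604) = 1/(3264 - 30604) = 1/(-27340) = -1/27340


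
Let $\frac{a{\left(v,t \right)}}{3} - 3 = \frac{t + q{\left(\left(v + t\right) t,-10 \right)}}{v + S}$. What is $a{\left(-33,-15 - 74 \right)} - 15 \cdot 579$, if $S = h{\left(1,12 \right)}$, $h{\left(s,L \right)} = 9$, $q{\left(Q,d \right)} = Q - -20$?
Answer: $- \frac{80197}{8} \approx -10025.0$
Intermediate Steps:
$q{\left(Q,d \right)} = 20 + Q$ ($q{\left(Q,d \right)} = Q + 20 = 20 + Q$)
$S = 9$
$a{\left(v,t \right)} = 9 + \frac{3 \left(20 + t + t \left(t + v\right)\right)}{9 + v}$ ($a{\left(v,t \right)} = 9 + 3 \frac{t + \left(20 + \left(v + t\right) t\right)}{v + 9} = 9 + 3 \frac{t + \left(20 + \left(t + v\right) t\right)}{9 + v} = 9 + 3 \frac{t + \left(20 + t \left(t + v\right)\right)}{9 + v} = 9 + 3 \frac{20 + t + t \left(t + v\right)}{9 + v} = 9 + \frac{3 \left(20 + t + t \left(t + v\right)\right)}{9 + v}$)
$a{\left(-33,-15 - 74 \right)} - 15 \cdot 579 = \frac{3 \left(47 - 89 + 3 \left(-33\right) + \left(-15 - 74\right) \left(\left(-15 - 74\right) - 33\right)\right)}{9 - 33} - 15 \cdot 579 = \frac{3 \left(47 - 89 - 99 + \left(-15 - 74\right) \left(\left(-15 - 74\right) - 33\right)\right)}{-24} - 8685 = 3 \left(- \frac{1}{24}\right) \left(47 - 89 - 99 - 89 \left(-89 - 33\right)\right) - 8685 = 3 \left(- \frac{1}{24}\right) \left(47 - 89 - 99 - -10858\right) - 8685 = 3 \left(- \frac{1}{24}\right) \left(47 - 89 - 99 + 10858\right) - 8685 = 3 \left(- \frac{1}{24}\right) 10717 - 8685 = - \frac{10717}{8} - 8685 = - \frac{80197}{8}$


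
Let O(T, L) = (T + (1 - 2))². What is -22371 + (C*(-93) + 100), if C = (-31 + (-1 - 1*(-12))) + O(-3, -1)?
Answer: -21899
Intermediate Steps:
O(T, L) = (-1 + T)² (O(T, L) = (T - 1)² = (-1 + T)²)
C = -4 (C = (-31 + (-1 - 1*(-12))) + (-1 - 3)² = (-31 + (-1 + 12)) + (-4)² = (-31 + 11) + 16 = -20 + 16 = -4)
-22371 + (C*(-93) + 100) = -22371 + (-4*(-93) + 100) = -22371 + (372 + 100) = -22371 + 472 = -21899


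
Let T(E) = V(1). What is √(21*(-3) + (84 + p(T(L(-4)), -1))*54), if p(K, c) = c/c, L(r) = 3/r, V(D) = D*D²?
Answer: 3*√503 ≈ 67.283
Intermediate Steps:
V(D) = D³
T(E) = 1 (T(E) = 1³ = 1)
p(K, c) = 1
√(21*(-3) + (84 + p(T(L(-4)), -1))*54) = √(21*(-3) + (84 + 1)*54) = √(-63 + 85*54) = √(-63 + 4590) = √4527 = 3*√503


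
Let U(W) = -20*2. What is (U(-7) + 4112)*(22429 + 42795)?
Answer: 265592128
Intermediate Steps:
U(W) = -40
(U(-7) + 4112)*(22429 + 42795) = (-40 + 4112)*(22429 + 42795) = 4072*65224 = 265592128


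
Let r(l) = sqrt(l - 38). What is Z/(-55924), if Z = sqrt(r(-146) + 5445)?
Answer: -sqrt(5445 + 2*I*sqrt(46))/55924 ≈ -0.0013195 - 1.6435e-6*I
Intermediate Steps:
r(l) = sqrt(-38 + l)
Z = sqrt(5445 + 2*I*sqrt(46)) (Z = sqrt(sqrt(-38 - 146) + 5445) = sqrt(sqrt(-184) + 5445) = sqrt(2*I*sqrt(46) + 5445) = sqrt(5445 + 2*I*sqrt(46)) ≈ 73.79 + 0.0919*I)
Z/(-55924) = sqrt(5445 + 2*I*sqrt(46))/(-55924) = sqrt(5445 + 2*I*sqrt(46))*(-1/55924) = -sqrt(5445 + 2*I*sqrt(46))/55924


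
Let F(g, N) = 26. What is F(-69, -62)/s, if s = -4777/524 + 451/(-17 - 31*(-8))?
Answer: -286104/78833 ≈ -3.6292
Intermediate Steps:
s = -78833/11004 (s = -4777*1/524 + 451/(-17 + 248) = -4777/524 + 451/231 = -4777/524 + 451*(1/231) = -4777/524 + 41/21 = -78833/11004 ≈ -7.1640)
F(-69, -62)/s = 26/(-78833/11004) = 26*(-11004/78833) = -286104/78833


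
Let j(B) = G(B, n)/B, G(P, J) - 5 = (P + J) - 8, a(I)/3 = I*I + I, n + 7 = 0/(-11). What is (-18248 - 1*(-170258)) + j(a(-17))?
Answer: 62020483/408 ≈ 1.5201e+5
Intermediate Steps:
n = -7 (n = -7 + 0/(-11) = -7 + 0*(-1/11) = -7 + 0 = -7)
a(I) = 3*I + 3*I² (a(I) = 3*(I*I + I) = 3*(I² + I) = 3*(I + I²) = 3*I + 3*I²)
G(P, J) = -3 + J + P (G(P, J) = 5 + ((P + J) - 8) = 5 + ((J + P) - 8) = 5 + (-8 + J + P) = -3 + J + P)
j(B) = (-10 + B)/B (j(B) = (-3 - 7 + B)/B = (-10 + B)/B)
(-18248 - 1*(-170258)) + j(a(-17)) = (-18248 - 1*(-170258)) + (-10 + 3*(-17)*(1 - 17))/((3*(-17)*(1 - 17))) = (-18248 + 170258) + (-10 + 3*(-17)*(-16))/((3*(-17)*(-16))) = 152010 + (-10 + 816)/816 = 152010 + (1/816)*806 = 152010 + 403/408 = 62020483/408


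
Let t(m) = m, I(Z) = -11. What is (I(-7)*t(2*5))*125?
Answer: -13750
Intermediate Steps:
(I(-7)*t(2*5))*125 = -22*5*125 = -11*10*125 = -110*125 = -13750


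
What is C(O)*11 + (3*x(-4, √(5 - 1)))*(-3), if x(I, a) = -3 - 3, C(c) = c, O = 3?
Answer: 87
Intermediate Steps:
x(I, a) = -6
C(O)*11 + (3*x(-4, √(5 - 1)))*(-3) = 3*11 + (3*(-6))*(-3) = 33 - 18*(-3) = 33 + 54 = 87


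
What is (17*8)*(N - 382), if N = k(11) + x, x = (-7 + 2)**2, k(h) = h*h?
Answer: -32096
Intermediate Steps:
k(h) = h**2
x = 25 (x = (-5)**2 = 25)
N = 146 (N = 11**2 + 25 = 121 + 25 = 146)
(17*8)*(N - 382) = (17*8)*(146 - 382) = 136*(-236) = -32096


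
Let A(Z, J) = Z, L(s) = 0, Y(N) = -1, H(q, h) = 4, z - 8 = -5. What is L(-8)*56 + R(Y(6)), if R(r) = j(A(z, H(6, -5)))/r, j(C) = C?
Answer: -3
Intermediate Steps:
z = 3 (z = 8 - 5 = 3)
R(r) = 3/r
L(-8)*56 + R(Y(6)) = 0*56 + 3/(-1) = 0 + 3*(-1) = 0 - 3 = -3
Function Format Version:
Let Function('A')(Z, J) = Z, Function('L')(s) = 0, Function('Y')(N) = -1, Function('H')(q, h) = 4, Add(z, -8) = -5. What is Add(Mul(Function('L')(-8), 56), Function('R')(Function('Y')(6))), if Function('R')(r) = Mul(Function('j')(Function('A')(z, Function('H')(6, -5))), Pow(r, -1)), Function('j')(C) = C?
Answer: -3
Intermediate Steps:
z = 3 (z = Add(8, -5) = 3)
Function('R')(r) = Mul(3, Pow(r, -1))
Add(Mul(Function('L')(-8), 56), Function('R')(Function('Y')(6))) = Add(Mul(0, 56), Mul(3, Pow(-1, -1))) = Add(0, Mul(3, -1)) = Add(0, -3) = -3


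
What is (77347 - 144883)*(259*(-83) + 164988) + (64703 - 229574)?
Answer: -9690973047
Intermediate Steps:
(77347 - 144883)*(259*(-83) + 164988) + (64703 - 229574) = -67536*(-21497 + 164988) - 164871 = -67536*143491 - 164871 = -9690808176 - 164871 = -9690973047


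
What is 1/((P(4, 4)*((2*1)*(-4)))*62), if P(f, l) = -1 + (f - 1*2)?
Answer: -1/496 ≈ -0.0020161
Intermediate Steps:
P(f, l) = -3 + f (P(f, l) = -1 + (f - 2) = -1 + (-2 + f) = -3 + f)
1/((P(4, 4)*((2*1)*(-4)))*62) = 1/(((-3 + 4)*((2*1)*(-4)))*62) = 1/((1*(2*(-4)))*62) = 1/((1*(-8))*62) = 1/(-8*62) = 1/(-496) = -1/496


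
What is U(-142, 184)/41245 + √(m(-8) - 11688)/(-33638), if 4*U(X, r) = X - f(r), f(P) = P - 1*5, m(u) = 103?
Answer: -321/164980 - I*√11585/33638 ≈ -0.0019457 - 0.0031998*I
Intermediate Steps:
f(P) = -5 + P (f(P) = P - 5 = -5 + P)
U(X, r) = 5/4 - r/4 + X/4 (U(X, r) = (X - (-5 + r))/4 = (X + (5 - r))/4 = (5 + X - r)/4 = 5/4 - r/4 + X/4)
U(-142, 184)/41245 + √(m(-8) - 11688)/(-33638) = (5/4 - ¼*184 + (¼)*(-142))/41245 + √(103 - 11688)/(-33638) = (5/4 - 46 - 71/2)*(1/41245) + √(-11585)*(-1/33638) = -321/4*1/41245 + (I*√11585)*(-1/33638) = -321/164980 - I*√11585/33638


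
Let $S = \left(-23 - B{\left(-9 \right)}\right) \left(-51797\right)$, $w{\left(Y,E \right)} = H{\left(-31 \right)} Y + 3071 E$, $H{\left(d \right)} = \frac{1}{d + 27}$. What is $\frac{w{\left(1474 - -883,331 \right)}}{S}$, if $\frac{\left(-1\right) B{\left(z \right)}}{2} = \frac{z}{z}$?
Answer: $\frac{193507}{207188} \approx 0.93397$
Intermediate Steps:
$B{\left(z \right)} = -2$ ($B{\left(z \right)} = - 2 \frac{z}{z} = \left(-2\right) 1 = -2$)
$H{\left(d \right)} = \frac{1}{27 + d}$
$w{\left(Y,E \right)} = 3071 E - \frac{Y}{4}$ ($w{\left(Y,E \right)} = \frac{Y}{27 - 31} + 3071 E = \frac{Y}{-4} + 3071 E = - \frac{Y}{4} + 3071 E = 3071 E - \frac{Y}{4}$)
$S = 1087737$ ($S = \left(-23 - -2\right) \left(-51797\right) = \left(-23 + 2\right) \left(-51797\right) = \left(-21\right) \left(-51797\right) = 1087737$)
$\frac{w{\left(1474 - -883,331 \right)}}{S} = \frac{3071 \cdot 331 - \frac{1474 - -883}{4}}{1087737} = \left(1016501 - \frac{1474 + 883}{4}\right) \frac{1}{1087737} = \left(1016501 - \frac{2357}{4}\right) \frac{1}{1087737} = \frac{4063647}{4} \cdot \frac{1}{1087737} = \frac{193507}{207188}$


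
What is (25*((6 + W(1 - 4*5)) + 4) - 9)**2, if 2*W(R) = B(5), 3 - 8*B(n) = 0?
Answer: 15452761/256 ≈ 60362.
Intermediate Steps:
B(n) = 3/8 (B(n) = 3/8 - 1/8*0 = 3/8 + 0 = 3/8)
W(R) = 3/16 (W(R) = (1/2)*(3/8) = 3/16)
(25*((6 + W(1 - 4*5)) + 4) - 9)**2 = (25*((6 + 3/16) + 4) - 9)**2 = (25*(99/16 + 4) - 9)**2 = (25*(163/16) - 9)**2 = (4075/16 - 9)**2 = (3931/16)**2 = 15452761/256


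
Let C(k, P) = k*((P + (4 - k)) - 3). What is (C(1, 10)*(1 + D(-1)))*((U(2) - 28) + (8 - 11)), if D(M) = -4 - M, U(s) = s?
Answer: 580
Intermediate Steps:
C(k, P) = k*(1 + P - k) (C(k, P) = k*((4 + P - k) - 3) = k*(1 + P - k))
(C(1, 10)*(1 + D(-1)))*((U(2) - 28) + (8 - 11)) = ((1*(1 + 10 - 1*1))*(1 + (-4 - 1*(-1))))*((2 - 28) + (8 - 11)) = ((1*(1 + 10 - 1))*(1 + (-4 + 1)))*(-26 - 3) = ((1*10)*(1 - 3))*(-29) = (10*(-2))*(-29) = -20*(-29) = 580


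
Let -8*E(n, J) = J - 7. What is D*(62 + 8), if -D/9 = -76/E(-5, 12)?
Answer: -76608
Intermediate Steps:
E(n, J) = 7/8 - J/8 (E(n, J) = -(J - 7)/8 = -(-7 + J)/8 = 7/8 - J/8)
D = -5472/5 (D = -(-684)/(7/8 - ⅛*12) = -(-684)/(7/8 - 3/2) = -(-684)/(-5/8) = -(-684)*(-8)/5 = -9*608/5 = -5472/5 ≈ -1094.4)
D*(62 + 8) = -5472*(62 + 8)/5 = -5472/5*70 = -76608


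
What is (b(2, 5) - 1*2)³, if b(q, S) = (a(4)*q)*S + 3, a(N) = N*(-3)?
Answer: -1685159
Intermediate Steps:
a(N) = -3*N
b(q, S) = 3 - 12*S*q (b(q, S) = ((-3*4)*q)*S + 3 = (-12*q)*S + 3 = -12*S*q + 3 = 3 - 12*S*q)
(b(2, 5) - 1*2)³ = ((3 - 12*5*2) - 1*2)³ = ((3 - 120) - 2)³ = (-117 - 2)³ = (-119)³ = -1685159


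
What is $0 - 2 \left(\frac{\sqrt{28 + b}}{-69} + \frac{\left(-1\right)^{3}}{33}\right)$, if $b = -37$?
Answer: $\frac{2}{33} + \frac{2 i}{23} \approx 0.060606 + 0.086957 i$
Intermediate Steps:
$0 - 2 \left(\frac{\sqrt{28 + b}}{-69} + \frac{\left(-1\right)^{3}}{33}\right) = 0 - 2 \left(\frac{\sqrt{28 - 37}}{-69} + \frac{\left(-1\right)^{3}}{33}\right) = 0 - 2 \left(\sqrt{-9} \left(- \frac{1}{69}\right) - \frac{1}{33}\right) = 0 - 2 \left(3 i \left(- \frac{1}{69}\right) - \frac{1}{33}\right) = 0 - 2 \left(- \frac{i}{23} - \frac{1}{33}\right) = 0 - 2 \left(- \frac{1}{33} - \frac{i}{23}\right) = 0 + \left(\frac{2}{33} + \frac{2 i}{23}\right) = \frac{2}{33} + \frac{2 i}{23}$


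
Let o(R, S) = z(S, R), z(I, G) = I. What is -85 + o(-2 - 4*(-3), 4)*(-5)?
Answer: -105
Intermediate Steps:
o(R, S) = S
-85 + o(-2 - 4*(-3), 4)*(-5) = -85 + 4*(-5) = -85 - 20 = -105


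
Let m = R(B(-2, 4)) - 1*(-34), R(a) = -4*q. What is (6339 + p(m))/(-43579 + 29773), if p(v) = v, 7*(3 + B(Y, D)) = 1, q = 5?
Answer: -6353/13806 ≈ -0.46016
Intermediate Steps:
B(Y, D) = -20/7 (B(Y, D) = -3 + (1/7)*1 = -3 + 1/7 = -20/7)
R(a) = -20 (R(a) = -4*5 = -20)
m = 14 (m = -20 - 1*(-34) = -20 + 34 = 14)
(6339 + p(m))/(-43579 + 29773) = (6339 + 14)/(-43579 + 29773) = 6353/(-13806) = 6353*(-1/13806) = -6353/13806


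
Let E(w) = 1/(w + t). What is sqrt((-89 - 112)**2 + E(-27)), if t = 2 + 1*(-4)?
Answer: 2*sqrt(8494303)/29 ≈ 201.00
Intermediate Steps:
t = -2 (t = 2 - 4 = -2)
E(w) = 1/(-2 + w) (E(w) = 1/(w - 2) = 1/(-2 + w))
sqrt((-89 - 112)**2 + E(-27)) = sqrt((-89 - 112)**2 + 1/(-2 - 27)) = sqrt((-201)**2 + 1/(-29)) = sqrt(40401 - 1/29) = sqrt(1171628/29) = 2*sqrt(8494303)/29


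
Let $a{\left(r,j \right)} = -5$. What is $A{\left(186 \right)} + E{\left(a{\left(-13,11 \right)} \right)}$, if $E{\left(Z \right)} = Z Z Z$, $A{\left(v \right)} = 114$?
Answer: $-11$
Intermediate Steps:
$E{\left(Z \right)} = Z^{3}$ ($E{\left(Z \right)} = Z^{2} Z = Z^{3}$)
$A{\left(186 \right)} + E{\left(a{\left(-13,11 \right)} \right)} = 114 + \left(-5\right)^{3} = 114 - 125 = -11$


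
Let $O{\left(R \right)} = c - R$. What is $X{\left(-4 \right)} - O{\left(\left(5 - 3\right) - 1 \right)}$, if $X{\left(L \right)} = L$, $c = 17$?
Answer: $-20$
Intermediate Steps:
$O{\left(R \right)} = 17 - R$
$X{\left(-4 \right)} - O{\left(\left(5 - 3\right) - 1 \right)} = -4 - \left(17 - \left(\left(5 - 3\right) - 1\right)\right) = -4 - \left(17 - \left(2 - 1\right)\right) = -4 - \left(17 - 1\right) = -4 - 16 = -20$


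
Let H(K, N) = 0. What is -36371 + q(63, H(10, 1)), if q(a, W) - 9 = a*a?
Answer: -32393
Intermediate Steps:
q(a, W) = 9 + a² (q(a, W) = 9 + a*a = 9 + a²)
-36371 + q(63, H(10, 1)) = -36371 + (9 + 63²) = -36371 + (9 + 3969) = -36371 + 3978 = -32393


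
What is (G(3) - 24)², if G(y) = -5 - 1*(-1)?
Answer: 784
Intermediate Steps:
G(y) = -4 (G(y) = -5 + 1 = -4)
(G(3) - 24)² = (-4 - 24)² = (-28)² = 784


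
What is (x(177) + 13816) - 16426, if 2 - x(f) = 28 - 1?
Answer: -2635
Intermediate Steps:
x(f) = -25 (x(f) = 2 - (28 - 1) = 2 - 1*27 = 2 - 27 = -25)
(x(177) + 13816) - 16426 = (-25 + 13816) - 16426 = 13791 - 16426 = -2635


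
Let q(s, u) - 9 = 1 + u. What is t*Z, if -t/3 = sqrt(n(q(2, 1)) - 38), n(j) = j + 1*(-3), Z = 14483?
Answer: -43449*I*sqrt(30) ≈ -2.3798e+5*I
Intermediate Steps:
q(s, u) = 10 + u (q(s, u) = 9 + (1 + u) = 10 + u)
n(j) = -3 + j (n(j) = j - 3 = -3 + j)
t = -3*I*sqrt(30) (t = -3*sqrt((-3 + (10 + 1)) - 38) = -3*sqrt((-3 + 11) - 38) = -3*sqrt(8 - 38) = -3*I*sqrt(30) ≈ -16.432*I)
t*Z = -3*I*sqrt(30)*14483 = -43449*I*sqrt(30)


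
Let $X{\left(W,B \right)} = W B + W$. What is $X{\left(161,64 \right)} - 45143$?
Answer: $-34678$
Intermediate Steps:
$X{\left(W,B \right)} = W + B W$ ($X{\left(W,B \right)} = B W + W = W + B W$)
$X{\left(161,64 \right)} - 45143 = 161 \left(1 + 64\right) - 45143 = 161 \cdot 65 - 45143 = 10465 - 45143 = -34678$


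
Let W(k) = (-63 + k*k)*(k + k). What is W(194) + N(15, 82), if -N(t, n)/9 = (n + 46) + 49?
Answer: 14576731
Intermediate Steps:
N(t, n) = -855 - 9*n (N(t, n) = -9*((n + 46) + 49) = -9*((46 + n) + 49) = -9*(95 + n) = -855 - 9*n)
W(k) = 2*k*(-63 + k²) (W(k) = (-63 + k²)*(2*k) = 2*k*(-63 + k²))
W(194) + N(15, 82) = 2*194*(-63 + 194²) + (-855 - 9*82) = 2*194*(-63 + 37636) + (-855 - 738) = 2*194*37573 - 1593 = 14578324 - 1593 = 14576731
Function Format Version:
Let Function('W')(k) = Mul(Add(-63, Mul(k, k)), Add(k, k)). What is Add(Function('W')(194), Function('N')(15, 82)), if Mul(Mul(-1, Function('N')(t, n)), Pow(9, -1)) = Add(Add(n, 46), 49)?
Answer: 14576731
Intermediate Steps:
Function('N')(t, n) = Add(-855, Mul(-9, n)) (Function('N')(t, n) = Mul(-9, Add(Add(n, 46), 49)) = Mul(-9, Add(Add(46, n), 49)) = Mul(-9, Add(95, n)) = Add(-855, Mul(-9, n)))
Function('W')(k) = Mul(2, k, Add(-63, Pow(k, 2))) (Function('W')(k) = Mul(Add(-63, Pow(k, 2)), Mul(2, k)) = Mul(2, k, Add(-63, Pow(k, 2))))
Add(Function('W')(194), Function('N')(15, 82)) = Add(Mul(2, 194, Add(-63, Pow(194, 2))), Add(-855, Mul(-9, 82))) = Add(Mul(2, 194, Add(-63, 37636)), Add(-855, -738)) = Add(Mul(2, 194, 37573), -1593) = Add(14578324, -1593) = 14576731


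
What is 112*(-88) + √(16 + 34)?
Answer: -9856 + 5*√2 ≈ -9848.9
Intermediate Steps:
112*(-88) + √(16 + 34) = -9856 + √50 = -9856 + 5*√2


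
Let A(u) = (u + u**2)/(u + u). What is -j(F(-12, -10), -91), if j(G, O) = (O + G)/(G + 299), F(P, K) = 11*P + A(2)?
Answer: 443/337 ≈ 1.3145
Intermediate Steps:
A(u) = (u + u**2)/(2*u) (A(u) = (u + u**2)/((2*u)) = (u + u**2)*(1/(2*u)) = (u + u**2)/(2*u))
F(P, K) = 3/2 + 11*P (F(P, K) = 11*P + (1/2 + (1/2)*2) = 11*P + (1/2 + 1) = 11*P + 3/2 = 3/2 + 11*P)
j(G, O) = (G + O)/(299 + G)
-j(F(-12, -10), -91) = -((3/2 + 11*(-12)) - 91)/(299 + (3/2 + 11*(-12))) = -((3/2 - 132) - 91)/(299 + (3/2 - 132)) = -(-261/2 - 91)/(299 - 261/2) = -(-443)/(337/2*2) = -2*(-443)/(337*2) = -1*(-443/337) = 443/337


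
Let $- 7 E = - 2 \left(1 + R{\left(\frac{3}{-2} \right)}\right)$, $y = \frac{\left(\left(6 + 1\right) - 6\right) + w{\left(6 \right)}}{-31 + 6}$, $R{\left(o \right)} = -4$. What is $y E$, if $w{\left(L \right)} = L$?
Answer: $\frac{6}{25} \approx 0.24$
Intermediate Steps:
$y = - \frac{7}{25}$ ($y = \frac{\left(\left(6 + 1\right) - 6\right) + 6}{-31 + 6} = \frac{\left(7 - 6\right) + 6}{-25} = \left(1 + 6\right) \left(- \frac{1}{25}\right) = 7 \left(- \frac{1}{25}\right) = - \frac{7}{25} \approx -0.28$)
$E = - \frac{6}{7}$ ($E = - \frac{\left(-2\right) \left(1 - 4\right)}{7} = - \frac{\left(-2\right) \left(-3\right)}{7} = \left(- \frac{1}{7}\right) 6 = - \frac{6}{7} \approx -0.85714$)
$y E = \left(- \frac{7}{25}\right) \left(- \frac{6}{7}\right) = \frac{6}{25}$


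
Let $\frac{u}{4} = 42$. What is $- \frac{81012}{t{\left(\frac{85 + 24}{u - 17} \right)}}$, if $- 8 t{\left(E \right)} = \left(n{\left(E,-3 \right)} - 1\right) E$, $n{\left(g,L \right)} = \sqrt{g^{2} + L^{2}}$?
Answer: $\frac{743787590432}{7059167} + \frac{4925745632 \sqrt{217090}}{7059167} \approx 4.3048 \cdot 10^{5}$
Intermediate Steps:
$u = 168$ ($u = 4 \cdot 42 = 168$)
$n{\left(g,L \right)} = \sqrt{L^{2} + g^{2}}$
$t{\left(E \right)} = - \frac{E \left(-1 + \sqrt{9 + E^{2}}\right)}{8}$ ($t{\left(E \right)} = - \frac{\left(\sqrt{\left(-3\right)^{2} + E^{2}} - 1\right) E}{8} = - \frac{\left(\sqrt{9 + E^{2}} - 1\right) E}{8} = - \frac{\left(-1 + \sqrt{9 + E^{2}}\right) E}{8} = - \frac{E \left(-1 + \sqrt{9 + E^{2}}\right)}{8}$)
$- \frac{81012}{t{\left(\frac{85 + 24}{u - 17} \right)}} = - \frac{81012}{\frac{1}{8} \frac{85 + 24}{168 - 17} \left(1 - \sqrt{9 + \left(\frac{85 + 24}{168 - 17}\right)^{2}}\right)} = - \frac{81012}{\frac{1}{8} \cdot \frac{109}{151} \left(1 - \sqrt{9 + \left(\frac{109}{151}\right)^{2}}\right)} = - \frac{81012}{\frac{1}{8} \cdot \frac{109}{151} \left(1 - \sqrt{9 + \frac{11881}{22801}}\right)} = - \frac{81012}{\frac{1}{8} \cdot \frac{109}{151} \left(1 - \sqrt{\frac{217090}{22801}}\right)} = - \frac{81012}{\frac{1}{8} \cdot \frac{109}{151} \left(1 - \frac{\sqrt{217090}}{151}\right)} = - \frac{81012}{\frac{109}{1208} - \frac{109 \sqrt{217090}}{182408}}$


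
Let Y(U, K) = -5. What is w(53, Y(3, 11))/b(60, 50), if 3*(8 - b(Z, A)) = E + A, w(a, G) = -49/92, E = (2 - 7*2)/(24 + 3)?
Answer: 1323/21160 ≈ 0.062524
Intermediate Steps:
E = -4/9 (E = (2 - 14)/27 = -12*1/27 = -4/9 ≈ -0.44444)
w(a, G) = -49/92 (w(a, G) = -49*1/92 = -49/92)
b(Z, A) = 220/27 - A/3 (b(Z, A) = 8 - (-4/9 + A)/3 = 8 + (4/27 - A/3) = 220/27 - A/3)
w(53, Y(3, 11))/b(60, 50) = -49/(92*(220/27 - 1/3*50)) = -49/(92*(220/27 - 50/3)) = -49/(92*(-230/27)) = -49/92*(-27/230) = 1323/21160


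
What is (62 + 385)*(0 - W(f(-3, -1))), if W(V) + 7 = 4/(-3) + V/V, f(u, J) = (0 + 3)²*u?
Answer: 3278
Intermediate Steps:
f(u, J) = 9*u (f(u, J) = 3²*u = 9*u)
W(V) = -22/3 (W(V) = -7 + (4/(-3) + V/V) = -7 + (4*(-⅓) + 1) = -7 + (-4/3 + 1) = -7 - ⅓ = -22/3)
(62 + 385)*(0 - W(f(-3, -1))) = (62 + 385)*(0 - 1*(-22/3)) = 447*(0 + 22/3) = 447*(22/3) = 3278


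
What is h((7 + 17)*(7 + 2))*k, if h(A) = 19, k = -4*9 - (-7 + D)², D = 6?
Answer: -703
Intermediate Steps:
k = -37 (k = -4*9 - (-7 + 6)² = -36 - 1*(-1)² = -36 - 1*1 = -36 - 1 = -37)
h((7 + 17)*(7 + 2))*k = 19*(-37) = -703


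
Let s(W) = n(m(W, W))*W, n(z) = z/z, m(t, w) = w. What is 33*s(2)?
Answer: 66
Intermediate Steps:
n(z) = 1
s(W) = W (s(W) = 1*W = W)
33*s(2) = 33*2 = 66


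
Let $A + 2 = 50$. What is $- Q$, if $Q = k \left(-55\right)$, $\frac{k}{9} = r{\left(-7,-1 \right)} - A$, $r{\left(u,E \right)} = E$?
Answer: $-24255$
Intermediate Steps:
$A = 48$ ($A = -2 + 50 = 48$)
$k = -441$ ($k = 9 \left(-1 - 48\right) = 9 \left(-49\right) = -441$)
$Q = 24255$ ($Q = \left(-441\right) \left(-55\right) = 24255$)
$- Q = \left(-1\right) 24255 = -24255$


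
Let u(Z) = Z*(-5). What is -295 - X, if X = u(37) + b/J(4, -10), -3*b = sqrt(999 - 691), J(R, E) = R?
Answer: -110 + sqrt(77)/6 ≈ -108.54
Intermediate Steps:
u(Z) = -5*Z
b = -2*sqrt(77)/3 (b = -sqrt(999 - 691)/3 = -2*sqrt(77)/3 ≈ -5.8500)
X = -185 - sqrt(77)/6 (X = -5*37 - 2*sqrt(77)/3/4 = -185 - 2*sqrt(77)/3*(1/4) = -185 - sqrt(77)/6 ≈ -186.46)
-295 - X = -295 - (-185 - sqrt(77)/6) = -295 + (185 + sqrt(77)/6) = -110 + sqrt(77)/6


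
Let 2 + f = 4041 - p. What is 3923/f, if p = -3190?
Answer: 3923/7229 ≈ 0.54268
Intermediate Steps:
f = 7229 (f = -2 + (4041 - 1*(-3190)) = -2 + (4041 + 3190) = -2 + 7231 = 7229)
3923/f = 3923/7229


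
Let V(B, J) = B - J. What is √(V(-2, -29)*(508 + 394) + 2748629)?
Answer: √2772983 ≈ 1665.2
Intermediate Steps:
√(V(-2, -29)*(508 + 394) + 2748629) = √((-2 - 1*(-29))*(508 + 394) + 2748629) = √((-2 + 29)*902 + 2748629) = √(27*902 + 2748629) = √(24354 + 2748629) = √2772983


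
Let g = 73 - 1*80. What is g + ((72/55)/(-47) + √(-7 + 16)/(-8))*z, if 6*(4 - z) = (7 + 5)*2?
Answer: -7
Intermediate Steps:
z = 0 (z = 4 - (7 + 5)*2/6 = 4 - 2*2 = 4 - ⅙*24 = 4 - 4 = 0)
g = -7 (g = 73 - 80 = -7)
g + ((72/55)/(-47) + √(-7 + 16)/(-8))*z = -7 + ((72/55)/(-47) + √(-7 + 16)/(-8))*0 = -7 + ((72*(1/55))*(-1/47) + √9*(-⅛))*0 = -7 + ((72/55)*(-1/47) + 3*(-⅛))*0 = -7 + (-72/2585 - 3/8)*0 = -7 - 8331/20680*0 = -7 + 0 = -7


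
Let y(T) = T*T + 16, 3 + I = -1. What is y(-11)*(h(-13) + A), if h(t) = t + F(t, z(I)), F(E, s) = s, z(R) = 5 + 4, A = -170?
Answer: -23838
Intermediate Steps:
I = -4 (I = -3 - 1 = -4)
z(R) = 9
h(t) = 9 + t (h(t) = t + 9 = 9 + t)
y(T) = 16 + T² (y(T) = T² + 16 = 16 + T²)
y(-11)*(h(-13) + A) = (16 + (-11)²)*((9 - 13) - 170) = (16 + 121)*(-4 - 170) = 137*(-174) = -23838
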